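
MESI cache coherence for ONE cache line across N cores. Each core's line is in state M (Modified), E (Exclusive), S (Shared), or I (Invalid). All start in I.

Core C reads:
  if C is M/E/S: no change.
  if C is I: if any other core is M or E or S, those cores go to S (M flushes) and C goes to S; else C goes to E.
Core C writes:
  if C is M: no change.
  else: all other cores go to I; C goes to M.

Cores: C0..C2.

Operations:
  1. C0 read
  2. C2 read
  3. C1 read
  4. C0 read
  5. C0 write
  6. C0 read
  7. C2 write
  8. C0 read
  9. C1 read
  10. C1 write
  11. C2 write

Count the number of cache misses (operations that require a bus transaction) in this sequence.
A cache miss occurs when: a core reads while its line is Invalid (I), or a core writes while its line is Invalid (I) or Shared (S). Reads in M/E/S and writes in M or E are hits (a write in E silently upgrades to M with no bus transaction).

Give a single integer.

Op 1: C0 read [C0 read from I: no other sharers -> C0=E (exclusive)] -> [E,I,I] [MISS #1: read from I]
Op 2: C2 read [C2 read from I: others=['C0=E'] -> C2=S, others downsized to S] -> [S,I,S] [MISS #2: read from I]
Op 3: C1 read [C1 read from I: others=['C0=S', 'C2=S'] -> C1=S, others downsized to S] -> [S,S,S] [MISS #3: read from I]
Op 4: C0 read [C0 read: already in S, no change] -> [S,S,S] [hit: read from S]
Op 5: C0 write [C0 write: invalidate ['C1=S', 'C2=S'] -> C0=M] -> [M,I,I] [MISS #4: write from S]
Op 6: C0 read [C0 read: already in M, no change] -> [M,I,I] [hit: read from M]
Op 7: C2 write [C2 write: invalidate ['C0=M'] -> C2=M] -> [I,I,M] [MISS #5: write from I]
Op 8: C0 read [C0 read from I: others=['C2=M'] -> C0=S, others downsized to S] -> [S,I,S] [MISS #6: read from I]
Op 9: C1 read [C1 read from I: others=['C0=S', 'C2=S'] -> C1=S, others downsized to S] -> [S,S,S] [MISS #7: read from I]
Op 10: C1 write [C1 write: invalidate ['C0=S', 'C2=S'] -> C1=M] -> [I,M,I] [MISS #8: write from S]
Op 11: C2 write [C2 write: invalidate ['C1=M'] -> C2=M] -> [I,I,M] [MISS #9: write from I]

Answer: 9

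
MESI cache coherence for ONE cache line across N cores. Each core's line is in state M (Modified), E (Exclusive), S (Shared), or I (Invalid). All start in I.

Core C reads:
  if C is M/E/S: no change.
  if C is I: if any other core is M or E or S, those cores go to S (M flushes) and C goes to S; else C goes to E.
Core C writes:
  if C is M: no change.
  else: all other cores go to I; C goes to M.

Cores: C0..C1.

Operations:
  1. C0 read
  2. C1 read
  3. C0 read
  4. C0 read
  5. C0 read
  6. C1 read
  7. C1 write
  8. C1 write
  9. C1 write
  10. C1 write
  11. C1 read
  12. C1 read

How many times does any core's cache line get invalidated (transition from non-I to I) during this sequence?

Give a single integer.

Op 1: C0 read [C0 read from I: no other sharers -> C0=E (exclusive)] -> [E,I] (invalidations this op: 0; running total: 0)
Op 2: C1 read [C1 read from I: others=['C0=E'] -> C1=S, others downsized to S] -> [S,S] (invalidations this op: 0; running total: 0)
Op 3: C0 read [C0 read: already in S, no change] -> [S,S] (invalidations this op: 0; running total: 0)
Op 4: C0 read [C0 read: already in S, no change] -> [S,S] (invalidations this op: 0; running total: 0)
Op 5: C0 read [C0 read: already in S, no change] -> [S,S] (invalidations this op: 0; running total: 0)
Op 6: C1 read [C1 read: already in S, no change] -> [S,S] (invalidations this op: 0; running total: 0)
Op 7: C1 write [C1 write: invalidate ['C0=S'] -> C1=M] -> [I,M] (invalidations this op: 1; running total: 1)
Op 8: C1 write [C1 write: already M (modified), no change] -> [I,M] (invalidations this op: 0; running total: 1)
Op 9: C1 write [C1 write: already M (modified), no change] -> [I,M] (invalidations this op: 0; running total: 1)
Op 10: C1 write [C1 write: already M (modified), no change] -> [I,M] (invalidations this op: 0; running total: 1)
Op 11: C1 read [C1 read: already in M, no change] -> [I,M] (invalidations this op: 0; running total: 1)
Op 12: C1 read [C1 read: already in M, no change] -> [I,M] (invalidations this op: 0; running total: 1)

Answer: 1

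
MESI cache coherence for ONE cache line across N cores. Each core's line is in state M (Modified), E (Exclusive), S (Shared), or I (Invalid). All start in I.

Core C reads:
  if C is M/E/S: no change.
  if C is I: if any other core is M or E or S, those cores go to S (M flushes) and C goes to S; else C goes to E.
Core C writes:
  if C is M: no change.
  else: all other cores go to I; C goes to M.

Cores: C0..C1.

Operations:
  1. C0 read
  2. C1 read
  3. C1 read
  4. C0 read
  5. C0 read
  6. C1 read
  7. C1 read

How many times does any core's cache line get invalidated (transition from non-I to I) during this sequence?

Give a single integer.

Answer: 0

Derivation:
Op 1: C0 read [C0 read from I: no other sharers -> C0=E (exclusive)] -> [E,I] (invalidations this op: 0; running total: 0)
Op 2: C1 read [C1 read from I: others=['C0=E'] -> C1=S, others downsized to S] -> [S,S] (invalidations this op: 0; running total: 0)
Op 3: C1 read [C1 read: already in S, no change] -> [S,S] (invalidations this op: 0; running total: 0)
Op 4: C0 read [C0 read: already in S, no change] -> [S,S] (invalidations this op: 0; running total: 0)
Op 5: C0 read [C0 read: already in S, no change] -> [S,S] (invalidations this op: 0; running total: 0)
Op 6: C1 read [C1 read: already in S, no change] -> [S,S] (invalidations this op: 0; running total: 0)
Op 7: C1 read [C1 read: already in S, no change] -> [S,S] (invalidations this op: 0; running total: 0)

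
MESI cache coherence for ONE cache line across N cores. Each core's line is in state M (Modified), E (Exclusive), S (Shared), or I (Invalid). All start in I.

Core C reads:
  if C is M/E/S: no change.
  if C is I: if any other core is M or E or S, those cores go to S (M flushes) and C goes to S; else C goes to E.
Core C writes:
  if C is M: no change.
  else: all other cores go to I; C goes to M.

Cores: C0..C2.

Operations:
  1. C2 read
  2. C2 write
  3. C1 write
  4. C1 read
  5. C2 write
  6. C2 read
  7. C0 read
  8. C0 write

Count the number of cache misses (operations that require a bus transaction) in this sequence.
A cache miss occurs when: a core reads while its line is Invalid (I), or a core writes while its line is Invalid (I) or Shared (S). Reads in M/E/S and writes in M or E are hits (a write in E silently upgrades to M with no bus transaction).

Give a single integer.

Op 1: C2 read [C2 read from I: no other sharers -> C2=E (exclusive)] -> [I,I,E] [MISS #1: read from I]
Op 2: C2 write [C2 write: invalidate none -> C2=M] -> [I,I,M] [hit: write from E is a silent E->M upgrade, no bus transaction]
Op 3: C1 write [C1 write: invalidate ['C2=M'] -> C1=M] -> [I,M,I] [MISS #2: write from I]
Op 4: C1 read [C1 read: already in M, no change] -> [I,M,I] [hit: read from M]
Op 5: C2 write [C2 write: invalidate ['C1=M'] -> C2=M] -> [I,I,M] [MISS #3: write from I]
Op 6: C2 read [C2 read: already in M, no change] -> [I,I,M] [hit: read from M]
Op 7: C0 read [C0 read from I: others=['C2=M'] -> C0=S, others downsized to S] -> [S,I,S] [MISS #4: read from I]
Op 8: C0 write [C0 write: invalidate ['C2=S'] -> C0=M] -> [M,I,I] [MISS #5: write from S]

Answer: 5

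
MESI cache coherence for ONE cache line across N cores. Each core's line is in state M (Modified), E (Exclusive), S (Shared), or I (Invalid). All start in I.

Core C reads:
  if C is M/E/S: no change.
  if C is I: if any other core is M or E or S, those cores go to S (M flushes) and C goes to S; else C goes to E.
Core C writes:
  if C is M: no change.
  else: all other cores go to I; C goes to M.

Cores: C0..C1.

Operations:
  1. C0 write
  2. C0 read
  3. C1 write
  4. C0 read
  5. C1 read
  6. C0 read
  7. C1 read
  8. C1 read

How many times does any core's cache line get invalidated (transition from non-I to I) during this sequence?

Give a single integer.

Answer: 1

Derivation:
Op 1: C0 write [C0 write: invalidate none -> C0=M] -> [M,I] (invalidations this op: 0; running total: 0)
Op 2: C0 read [C0 read: already in M, no change] -> [M,I] (invalidations this op: 0; running total: 0)
Op 3: C1 write [C1 write: invalidate ['C0=M'] -> C1=M] -> [I,M] (invalidations this op: 1; running total: 1)
Op 4: C0 read [C0 read from I: others=['C1=M'] -> C0=S, others downsized to S] -> [S,S] (invalidations this op: 0; running total: 1)
Op 5: C1 read [C1 read: already in S, no change] -> [S,S] (invalidations this op: 0; running total: 1)
Op 6: C0 read [C0 read: already in S, no change] -> [S,S] (invalidations this op: 0; running total: 1)
Op 7: C1 read [C1 read: already in S, no change] -> [S,S] (invalidations this op: 0; running total: 1)
Op 8: C1 read [C1 read: already in S, no change] -> [S,S] (invalidations this op: 0; running total: 1)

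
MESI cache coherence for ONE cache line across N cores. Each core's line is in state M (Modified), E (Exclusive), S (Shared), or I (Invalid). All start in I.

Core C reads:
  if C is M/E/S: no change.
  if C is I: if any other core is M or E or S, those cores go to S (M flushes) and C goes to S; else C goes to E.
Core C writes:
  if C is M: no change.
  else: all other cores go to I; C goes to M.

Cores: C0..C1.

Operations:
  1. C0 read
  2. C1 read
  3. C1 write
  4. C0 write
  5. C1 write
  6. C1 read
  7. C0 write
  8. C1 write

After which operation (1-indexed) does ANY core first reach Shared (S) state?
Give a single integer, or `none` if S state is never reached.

Answer: 2

Derivation:
Op 1: C0 read [C0 read from I: no other sharers -> C0=E (exclusive)] -> [E,I]
Op 2: C1 read [C1 read from I: others=['C0=E'] -> C1=S, others downsized to S] -> [S,S]
  -> First S state at op 2; remaining ops need not be traced.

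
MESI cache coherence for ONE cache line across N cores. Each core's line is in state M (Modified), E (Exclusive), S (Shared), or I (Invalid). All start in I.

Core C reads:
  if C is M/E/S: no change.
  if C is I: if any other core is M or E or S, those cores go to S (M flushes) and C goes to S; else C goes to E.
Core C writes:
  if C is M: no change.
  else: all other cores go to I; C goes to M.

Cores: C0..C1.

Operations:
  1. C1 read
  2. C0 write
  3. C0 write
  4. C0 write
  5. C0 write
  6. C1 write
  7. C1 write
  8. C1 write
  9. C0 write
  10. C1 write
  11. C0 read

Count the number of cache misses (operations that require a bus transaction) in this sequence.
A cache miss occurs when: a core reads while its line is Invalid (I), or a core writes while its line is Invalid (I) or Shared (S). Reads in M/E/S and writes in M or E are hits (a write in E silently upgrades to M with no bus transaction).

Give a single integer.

Op 1: C1 read [C1 read from I: no other sharers -> C1=E (exclusive)] -> [I,E] [MISS #1: read from I]
Op 2: C0 write [C0 write: invalidate ['C1=E'] -> C0=M] -> [M,I] [MISS #2: write from I]
Op 3: C0 write [C0 write: already M (modified), no change] -> [M,I] [hit: write from M]
Op 4: C0 write [C0 write: already M (modified), no change] -> [M,I] [hit: write from M]
Op 5: C0 write [C0 write: already M (modified), no change] -> [M,I] [hit: write from M]
Op 6: C1 write [C1 write: invalidate ['C0=M'] -> C1=M] -> [I,M] [MISS #3: write from I]
Op 7: C1 write [C1 write: already M (modified), no change] -> [I,M] [hit: write from M]
Op 8: C1 write [C1 write: already M (modified), no change] -> [I,M] [hit: write from M]
Op 9: C0 write [C0 write: invalidate ['C1=M'] -> C0=M] -> [M,I] [MISS #4: write from I]
Op 10: C1 write [C1 write: invalidate ['C0=M'] -> C1=M] -> [I,M] [MISS #5: write from I]
Op 11: C0 read [C0 read from I: others=['C1=M'] -> C0=S, others downsized to S] -> [S,S] [MISS #6: read from I]

Answer: 6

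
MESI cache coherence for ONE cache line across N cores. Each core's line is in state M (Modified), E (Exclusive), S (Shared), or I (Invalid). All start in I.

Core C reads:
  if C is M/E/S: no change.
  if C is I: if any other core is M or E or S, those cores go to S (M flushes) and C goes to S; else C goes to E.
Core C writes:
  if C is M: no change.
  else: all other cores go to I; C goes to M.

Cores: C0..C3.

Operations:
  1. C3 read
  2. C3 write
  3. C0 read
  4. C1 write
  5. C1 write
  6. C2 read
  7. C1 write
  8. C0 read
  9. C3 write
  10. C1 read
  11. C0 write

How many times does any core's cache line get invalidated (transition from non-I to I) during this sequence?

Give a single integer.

Answer: 7

Derivation:
Op 1: C3 read [C3 read from I: no other sharers -> C3=E (exclusive)] -> [I,I,I,E] (invalidations this op: 0; running total: 0)
Op 2: C3 write [C3 write: invalidate none -> C3=M] -> [I,I,I,M] (invalidations this op: 0; running total: 0)
Op 3: C0 read [C0 read from I: others=['C3=M'] -> C0=S, others downsized to S] -> [S,I,I,S] (invalidations this op: 0; running total: 0)
Op 4: C1 write [C1 write: invalidate ['C0=S', 'C3=S'] -> C1=M] -> [I,M,I,I] (invalidations this op: 2; running total: 2)
Op 5: C1 write [C1 write: already M (modified), no change] -> [I,M,I,I] (invalidations this op: 0; running total: 2)
Op 6: C2 read [C2 read from I: others=['C1=M'] -> C2=S, others downsized to S] -> [I,S,S,I] (invalidations this op: 0; running total: 2)
Op 7: C1 write [C1 write: invalidate ['C2=S'] -> C1=M] -> [I,M,I,I] (invalidations this op: 1; running total: 3)
Op 8: C0 read [C0 read from I: others=['C1=M'] -> C0=S, others downsized to S] -> [S,S,I,I] (invalidations this op: 0; running total: 3)
Op 9: C3 write [C3 write: invalidate ['C0=S', 'C1=S'] -> C3=M] -> [I,I,I,M] (invalidations this op: 2; running total: 5)
Op 10: C1 read [C1 read from I: others=['C3=M'] -> C1=S, others downsized to S] -> [I,S,I,S] (invalidations this op: 0; running total: 5)
Op 11: C0 write [C0 write: invalidate ['C1=S', 'C3=S'] -> C0=M] -> [M,I,I,I] (invalidations this op: 2; running total: 7)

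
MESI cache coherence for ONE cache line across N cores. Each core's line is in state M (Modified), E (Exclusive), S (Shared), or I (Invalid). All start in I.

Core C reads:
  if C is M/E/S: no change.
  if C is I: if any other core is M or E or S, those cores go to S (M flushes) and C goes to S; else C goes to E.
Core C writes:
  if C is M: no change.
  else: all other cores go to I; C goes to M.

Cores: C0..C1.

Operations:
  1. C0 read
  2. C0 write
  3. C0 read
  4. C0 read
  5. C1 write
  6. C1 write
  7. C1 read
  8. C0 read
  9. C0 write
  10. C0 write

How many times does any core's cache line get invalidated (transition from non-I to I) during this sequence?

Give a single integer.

Op 1: C0 read [C0 read from I: no other sharers -> C0=E (exclusive)] -> [E,I] (invalidations this op: 0; running total: 0)
Op 2: C0 write [C0 write: invalidate none -> C0=M] -> [M,I] (invalidations this op: 0; running total: 0)
Op 3: C0 read [C0 read: already in M, no change] -> [M,I] (invalidations this op: 0; running total: 0)
Op 4: C0 read [C0 read: already in M, no change] -> [M,I] (invalidations this op: 0; running total: 0)
Op 5: C1 write [C1 write: invalidate ['C0=M'] -> C1=M] -> [I,M] (invalidations this op: 1; running total: 1)
Op 6: C1 write [C1 write: already M (modified), no change] -> [I,M] (invalidations this op: 0; running total: 1)
Op 7: C1 read [C1 read: already in M, no change] -> [I,M] (invalidations this op: 0; running total: 1)
Op 8: C0 read [C0 read from I: others=['C1=M'] -> C0=S, others downsized to S] -> [S,S] (invalidations this op: 0; running total: 1)
Op 9: C0 write [C0 write: invalidate ['C1=S'] -> C0=M] -> [M,I] (invalidations this op: 1; running total: 2)
Op 10: C0 write [C0 write: already M (modified), no change] -> [M,I] (invalidations this op: 0; running total: 2)

Answer: 2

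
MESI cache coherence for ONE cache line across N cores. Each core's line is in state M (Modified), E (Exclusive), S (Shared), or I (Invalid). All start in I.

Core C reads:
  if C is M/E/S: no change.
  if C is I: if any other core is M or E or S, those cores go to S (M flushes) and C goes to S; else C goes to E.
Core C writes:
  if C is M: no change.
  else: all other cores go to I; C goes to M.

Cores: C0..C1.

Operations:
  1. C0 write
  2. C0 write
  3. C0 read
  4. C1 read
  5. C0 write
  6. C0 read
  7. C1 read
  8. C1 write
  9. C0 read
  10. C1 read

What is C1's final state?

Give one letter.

Op 1: C0 write [C0 write: invalidate none -> C0=M] -> [M,I]
Op 2: C0 write [C0 write: already M (modified), no change] -> [M,I]
Op 3: C0 read [C0 read: already in M, no change] -> [M,I]
Op 4: C1 read [C1 read from I: others=['C0=M'] -> C1=S, others downsized to S] -> [S,S]
Op 5: C0 write [C0 write: invalidate ['C1=S'] -> C0=M] -> [M,I]
Op 6: C0 read [C0 read: already in M, no change] -> [M,I]
Op 7: C1 read [C1 read from I: others=['C0=M'] -> C1=S, others downsized to S] -> [S,S]
Op 8: C1 write [C1 write: invalidate ['C0=S'] -> C1=M] -> [I,M]
Op 9: C0 read [C0 read from I: others=['C1=M'] -> C0=S, others downsized to S] -> [S,S]
Op 10: C1 read [C1 read: already in S, no change] -> [S,S]

Answer: S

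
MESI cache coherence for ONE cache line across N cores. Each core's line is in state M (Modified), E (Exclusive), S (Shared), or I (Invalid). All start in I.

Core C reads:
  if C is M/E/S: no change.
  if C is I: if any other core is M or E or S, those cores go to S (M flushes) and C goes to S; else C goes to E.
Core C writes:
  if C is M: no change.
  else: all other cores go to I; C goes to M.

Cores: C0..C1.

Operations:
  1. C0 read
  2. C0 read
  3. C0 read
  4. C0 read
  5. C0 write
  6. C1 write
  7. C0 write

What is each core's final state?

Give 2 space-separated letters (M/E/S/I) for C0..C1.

Op 1: C0 read [C0 read from I: no other sharers -> C0=E (exclusive)] -> [E,I]
Op 2: C0 read [C0 read: already in E, no change] -> [E,I]
Op 3: C0 read [C0 read: already in E, no change] -> [E,I]
Op 4: C0 read [C0 read: already in E, no change] -> [E,I]
Op 5: C0 write [C0 write: invalidate none -> C0=M] -> [M,I]
Op 6: C1 write [C1 write: invalidate ['C0=M'] -> C1=M] -> [I,M]
Op 7: C0 write [C0 write: invalidate ['C1=M'] -> C0=M] -> [M,I]

Answer: M I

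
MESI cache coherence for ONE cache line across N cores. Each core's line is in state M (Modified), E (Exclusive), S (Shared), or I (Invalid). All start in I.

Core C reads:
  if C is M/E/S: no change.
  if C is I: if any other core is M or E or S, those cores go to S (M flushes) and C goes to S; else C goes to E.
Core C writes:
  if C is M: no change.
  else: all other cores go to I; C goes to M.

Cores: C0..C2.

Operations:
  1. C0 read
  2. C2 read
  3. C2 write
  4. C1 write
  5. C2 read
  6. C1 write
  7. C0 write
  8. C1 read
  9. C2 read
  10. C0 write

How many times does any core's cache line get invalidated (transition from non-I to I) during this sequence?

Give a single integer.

Op 1: C0 read [C0 read from I: no other sharers -> C0=E (exclusive)] -> [E,I,I] (invalidations this op: 0; running total: 0)
Op 2: C2 read [C2 read from I: others=['C0=E'] -> C2=S, others downsized to S] -> [S,I,S] (invalidations this op: 0; running total: 0)
Op 3: C2 write [C2 write: invalidate ['C0=S'] -> C2=M] -> [I,I,M] (invalidations this op: 1; running total: 1)
Op 4: C1 write [C1 write: invalidate ['C2=M'] -> C1=M] -> [I,M,I] (invalidations this op: 1; running total: 2)
Op 5: C2 read [C2 read from I: others=['C1=M'] -> C2=S, others downsized to S] -> [I,S,S] (invalidations this op: 0; running total: 2)
Op 6: C1 write [C1 write: invalidate ['C2=S'] -> C1=M] -> [I,M,I] (invalidations this op: 1; running total: 3)
Op 7: C0 write [C0 write: invalidate ['C1=M'] -> C0=M] -> [M,I,I] (invalidations this op: 1; running total: 4)
Op 8: C1 read [C1 read from I: others=['C0=M'] -> C1=S, others downsized to S] -> [S,S,I] (invalidations this op: 0; running total: 4)
Op 9: C2 read [C2 read from I: others=['C0=S', 'C1=S'] -> C2=S, others downsized to S] -> [S,S,S] (invalidations this op: 0; running total: 4)
Op 10: C0 write [C0 write: invalidate ['C1=S', 'C2=S'] -> C0=M] -> [M,I,I] (invalidations this op: 2; running total: 6)

Answer: 6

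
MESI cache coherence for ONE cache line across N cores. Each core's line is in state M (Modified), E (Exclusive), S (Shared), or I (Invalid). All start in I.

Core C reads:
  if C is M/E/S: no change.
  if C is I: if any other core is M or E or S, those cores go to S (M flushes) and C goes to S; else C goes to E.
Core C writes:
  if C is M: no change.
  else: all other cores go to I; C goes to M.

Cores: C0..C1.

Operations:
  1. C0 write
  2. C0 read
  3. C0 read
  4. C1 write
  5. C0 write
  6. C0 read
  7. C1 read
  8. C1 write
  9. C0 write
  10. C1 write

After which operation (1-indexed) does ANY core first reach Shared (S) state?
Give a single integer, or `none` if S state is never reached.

Answer: 7

Derivation:
Op 1: C0 write [C0 write: invalidate none -> C0=M] -> [M,I]
Op 2: C0 read [C0 read: already in M, no change] -> [M,I]
Op 3: C0 read [C0 read: already in M, no change] -> [M,I]
Op 4: C1 write [C1 write: invalidate ['C0=M'] -> C1=M] -> [I,M]
Op 5: C0 write [C0 write: invalidate ['C1=M'] -> C0=M] -> [M,I]
Op 6: C0 read [C0 read: already in M, no change] -> [M,I]
Op 7: C1 read [C1 read from I: others=['C0=M'] -> C1=S, others downsized to S] -> [S,S]
  -> First S state at op 7; remaining ops need not be traced.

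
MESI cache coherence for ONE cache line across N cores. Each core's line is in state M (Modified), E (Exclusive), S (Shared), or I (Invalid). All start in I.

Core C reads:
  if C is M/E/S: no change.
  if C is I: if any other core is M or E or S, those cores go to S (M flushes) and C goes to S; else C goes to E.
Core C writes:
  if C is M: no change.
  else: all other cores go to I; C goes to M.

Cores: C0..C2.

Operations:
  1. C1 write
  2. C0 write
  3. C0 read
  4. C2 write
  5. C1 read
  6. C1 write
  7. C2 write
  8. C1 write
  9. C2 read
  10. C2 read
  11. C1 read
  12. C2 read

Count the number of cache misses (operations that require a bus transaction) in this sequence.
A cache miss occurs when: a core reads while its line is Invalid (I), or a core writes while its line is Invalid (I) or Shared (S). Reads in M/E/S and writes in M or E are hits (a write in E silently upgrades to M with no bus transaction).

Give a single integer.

Op 1: C1 write [C1 write: invalidate none -> C1=M] -> [I,M,I] [MISS #1: write from I]
Op 2: C0 write [C0 write: invalidate ['C1=M'] -> C0=M] -> [M,I,I] [MISS #2: write from I]
Op 3: C0 read [C0 read: already in M, no change] -> [M,I,I] [hit: read from M]
Op 4: C2 write [C2 write: invalidate ['C0=M'] -> C2=M] -> [I,I,M] [MISS #3: write from I]
Op 5: C1 read [C1 read from I: others=['C2=M'] -> C1=S, others downsized to S] -> [I,S,S] [MISS #4: read from I]
Op 6: C1 write [C1 write: invalidate ['C2=S'] -> C1=M] -> [I,M,I] [MISS #5: write from S]
Op 7: C2 write [C2 write: invalidate ['C1=M'] -> C2=M] -> [I,I,M] [MISS #6: write from I]
Op 8: C1 write [C1 write: invalidate ['C2=M'] -> C1=M] -> [I,M,I] [MISS #7: write from I]
Op 9: C2 read [C2 read from I: others=['C1=M'] -> C2=S, others downsized to S] -> [I,S,S] [MISS #8: read from I]
Op 10: C2 read [C2 read: already in S, no change] -> [I,S,S] [hit: read from S]
Op 11: C1 read [C1 read: already in S, no change] -> [I,S,S] [hit: read from S]
Op 12: C2 read [C2 read: already in S, no change] -> [I,S,S] [hit: read from S]

Answer: 8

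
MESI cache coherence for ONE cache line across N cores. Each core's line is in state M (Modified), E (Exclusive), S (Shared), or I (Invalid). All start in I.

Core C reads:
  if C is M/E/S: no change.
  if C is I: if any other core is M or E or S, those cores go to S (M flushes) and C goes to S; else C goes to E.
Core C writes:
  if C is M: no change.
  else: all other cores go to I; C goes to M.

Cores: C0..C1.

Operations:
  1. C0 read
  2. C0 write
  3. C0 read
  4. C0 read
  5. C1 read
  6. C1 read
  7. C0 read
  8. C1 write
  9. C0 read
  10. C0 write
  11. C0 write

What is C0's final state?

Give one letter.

Op 1: C0 read [C0 read from I: no other sharers -> C0=E (exclusive)] -> [E,I]
Op 2: C0 write [C0 write: invalidate none -> C0=M] -> [M,I]
Op 3: C0 read [C0 read: already in M, no change] -> [M,I]
Op 4: C0 read [C0 read: already in M, no change] -> [M,I]
Op 5: C1 read [C1 read from I: others=['C0=M'] -> C1=S, others downsized to S] -> [S,S]
Op 6: C1 read [C1 read: already in S, no change] -> [S,S]
Op 7: C0 read [C0 read: already in S, no change] -> [S,S]
Op 8: C1 write [C1 write: invalidate ['C0=S'] -> C1=M] -> [I,M]
Op 9: C0 read [C0 read from I: others=['C1=M'] -> C0=S, others downsized to S] -> [S,S]
Op 10: C0 write [C0 write: invalidate ['C1=S'] -> C0=M] -> [M,I]
Op 11: C0 write [C0 write: already M (modified), no change] -> [M,I]

Answer: M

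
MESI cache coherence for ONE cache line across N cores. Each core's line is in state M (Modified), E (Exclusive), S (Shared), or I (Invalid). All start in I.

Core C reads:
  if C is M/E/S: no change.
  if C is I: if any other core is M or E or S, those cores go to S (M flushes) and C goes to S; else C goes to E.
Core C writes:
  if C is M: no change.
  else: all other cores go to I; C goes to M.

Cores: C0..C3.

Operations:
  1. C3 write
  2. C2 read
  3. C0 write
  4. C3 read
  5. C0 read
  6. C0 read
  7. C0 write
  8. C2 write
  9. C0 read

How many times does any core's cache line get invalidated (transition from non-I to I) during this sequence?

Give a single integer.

Op 1: C3 write [C3 write: invalidate none -> C3=M] -> [I,I,I,M] (invalidations this op: 0; running total: 0)
Op 2: C2 read [C2 read from I: others=['C3=M'] -> C2=S, others downsized to S] -> [I,I,S,S] (invalidations this op: 0; running total: 0)
Op 3: C0 write [C0 write: invalidate ['C2=S', 'C3=S'] -> C0=M] -> [M,I,I,I] (invalidations this op: 2; running total: 2)
Op 4: C3 read [C3 read from I: others=['C0=M'] -> C3=S, others downsized to S] -> [S,I,I,S] (invalidations this op: 0; running total: 2)
Op 5: C0 read [C0 read: already in S, no change] -> [S,I,I,S] (invalidations this op: 0; running total: 2)
Op 6: C0 read [C0 read: already in S, no change] -> [S,I,I,S] (invalidations this op: 0; running total: 2)
Op 7: C0 write [C0 write: invalidate ['C3=S'] -> C0=M] -> [M,I,I,I] (invalidations this op: 1; running total: 3)
Op 8: C2 write [C2 write: invalidate ['C0=M'] -> C2=M] -> [I,I,M,I] (invalidations this op: 1; running total: 4)
Op 9: C0 read [C0 read from I: others=['C2=M'] -> C0=S, others downsized to S] -> [S,I,S,I] (invalidations this op: 0; running total: 4)

Answer: 4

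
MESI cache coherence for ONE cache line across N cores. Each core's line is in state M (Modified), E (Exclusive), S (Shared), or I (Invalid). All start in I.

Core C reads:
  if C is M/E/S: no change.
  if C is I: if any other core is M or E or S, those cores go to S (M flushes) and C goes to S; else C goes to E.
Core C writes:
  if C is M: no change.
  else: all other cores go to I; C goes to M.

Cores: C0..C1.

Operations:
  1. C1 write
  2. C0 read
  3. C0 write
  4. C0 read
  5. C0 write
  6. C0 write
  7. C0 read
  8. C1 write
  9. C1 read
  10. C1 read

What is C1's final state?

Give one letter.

Op 1: C1 write [C1 write: invalidate none -> C1=M] -> [I,M]
Op 2: C0 read [C0 read from I: others=['C1=M'] -> C0=S, others downsized to S] -> [S,S]
Op 3: C0 write [C0 write: invalidate ['C1=S'] -> C0=M] -> [M,I]
Op 4: C0 read [C0 read: already in M, no change] -> [M,I]
Op 5: C0 write [C0 write: already M (modified), no change] -> [M,I]
Op 6: C0 write [C0 write: already M (modified), no change] -> [M,I]
Op 7: C0 read [C0 read: already in M, no change] -> [M,I]
Op 8: C1 write [C1 write: invalidate ['C0=M'] -> C1=M] -> [I,M]
Op 9: C1 read [C1 read: already in M, no change] -> [I,M]
Op 10: C1 read [C1 read: already in M, no change] -> [I,M]

Answer: M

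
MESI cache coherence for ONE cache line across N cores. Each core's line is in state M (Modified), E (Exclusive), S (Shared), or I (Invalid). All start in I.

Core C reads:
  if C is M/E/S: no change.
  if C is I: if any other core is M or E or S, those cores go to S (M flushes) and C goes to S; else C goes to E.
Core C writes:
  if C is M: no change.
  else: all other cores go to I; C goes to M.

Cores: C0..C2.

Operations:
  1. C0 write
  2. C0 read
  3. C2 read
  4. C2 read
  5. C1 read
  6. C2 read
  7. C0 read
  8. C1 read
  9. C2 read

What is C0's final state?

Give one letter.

Op 1: C0 write [C0 write: invalidate none -> C0=M] -> [M,I,I]
Op 2: C0 read [C0 read: already in M, no change] -> [M,I,I]
Op 3: C2 read [C2 read from I: others=['C0=M'] -> C2=S, others downsized to S] -> [S,I,S]
Op 4: C2 read [C2 read: already in S, no change] -> [S,I,S]
Op 5: C1 read [C1 read from I: others=['C0=S', 'C2=S'] -> C1=S, others downsized to S] -> [S,S,S]
Op 6: C2 read [C2 read: already in S, no change] -> [S,S,S]
Op 7: C0 read [C0 read: already in S, no change] -> [S,S,S]
Op 8: C1 read [C1 read: already in S, no change] -> [S,S,S]
Op 9: C2 read [C2 read: already in S, no change] -> [S,S,S]

Answer: S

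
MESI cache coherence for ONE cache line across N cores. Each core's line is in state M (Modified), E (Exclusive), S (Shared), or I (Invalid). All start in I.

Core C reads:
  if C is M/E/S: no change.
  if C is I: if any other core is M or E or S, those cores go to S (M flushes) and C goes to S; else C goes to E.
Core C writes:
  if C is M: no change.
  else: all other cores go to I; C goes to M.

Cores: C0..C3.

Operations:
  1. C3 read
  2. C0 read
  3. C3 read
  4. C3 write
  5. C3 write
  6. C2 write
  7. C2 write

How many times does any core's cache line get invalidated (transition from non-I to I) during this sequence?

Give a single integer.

Answer: 2

Derivation:
Op 1: C3 read [C3 read from I: no other sharers -> C3=E (exclusive)] -> [I,I,I,E] (invalidations this op: 0; running total: 0)
Op 2: C0 read [C0 read from I: others=['C3=E'] -> C0=S, others downsized to S] -> [S,I,I,S] (invalidations this op: 0; running total: 0)
Op 3: C3 read [C3 read: already in S, no change] -> [S,I,I,S] (invalidations this op: 0; running total: 0)
Op 4: C3 write [C3 write: invalidate ['C0=S'] -> C3=M] -> [I,I,I,M] (invalidations this op: 1; running total: 1)
Op 5: C3 write [C3 write: already M (modified), no change] -> [I,I,I,M] (invalidations this op: 0; running total: 1)
Op 6: C2 write [C2 write: invalidate ['C3=M'] -> C2=M] -> [I,I,M,I] (invalidations this op: 1; running total: 2)
Op 7: C2 write [C2 write: already M (modified), no change] -> [I,I,M,I] (invalidations this op: 0; running total: 2)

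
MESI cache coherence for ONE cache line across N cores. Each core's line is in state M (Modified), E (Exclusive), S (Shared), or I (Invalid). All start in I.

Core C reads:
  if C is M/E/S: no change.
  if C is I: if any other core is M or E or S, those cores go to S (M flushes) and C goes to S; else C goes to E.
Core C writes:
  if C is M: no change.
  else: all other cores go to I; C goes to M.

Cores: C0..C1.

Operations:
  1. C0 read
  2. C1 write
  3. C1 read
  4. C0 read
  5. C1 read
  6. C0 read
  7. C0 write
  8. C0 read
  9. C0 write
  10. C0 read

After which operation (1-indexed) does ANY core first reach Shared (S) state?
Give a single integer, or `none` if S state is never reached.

Op 1: C0 read [C0 read from I: no other sharers -> C0=E (exclusive)] -> [E,I]
Op 2: C1 write [C1 write: invalidate ['C0=E'] -> C1=M] -> [I,M]
Op 3: C1 read [C1 read: already in M, no change] -> [I,M]
Op 4: C0 read [C0 read from I: others=['C1=M'] -> C0=S, others downsized to S] -> [S,S]
  -> First S state at op 4; remaining ops need not be traced.

Answer: 4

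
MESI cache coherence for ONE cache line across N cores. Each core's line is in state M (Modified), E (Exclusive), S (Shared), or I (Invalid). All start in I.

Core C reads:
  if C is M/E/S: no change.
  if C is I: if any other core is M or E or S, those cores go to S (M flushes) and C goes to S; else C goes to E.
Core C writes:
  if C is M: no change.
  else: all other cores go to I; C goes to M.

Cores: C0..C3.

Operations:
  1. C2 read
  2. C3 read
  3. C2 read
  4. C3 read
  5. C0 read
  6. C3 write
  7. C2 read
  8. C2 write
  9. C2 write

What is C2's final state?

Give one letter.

Answer: M

Derivation:
Op 1: C2 read [C2 read from I: no other sharers -> C2=E (exclusive)] -> [I,I,E,I]
Op 2: C3 read [C3 read from I: others=['C2=E'] -> C3=S, others downsized to S] -> [I,I,S,S]
Op 3: C2 read [C2 read: already in S, no change] -> [I,I,S,S]
Op 4: C3 read [C3 read: already in S, no change] -> [I,I,S,S]
Op 5: C0 read [C0 read from I: others=['C2=S', 'C3=S'] -> C0=S, others downsized to S] -> [S,I,S,S]
Op 6: C3 write [C3 write: invalidate ['C0=S', 'C2=S'] -> C3=M] -> [I,I,I,M]
Op 7: C2 read [C2 read from I: others=['C3=M'] -> C2=S, others downsized to S] -> [I,I,S,S]
Op 8: C2 write [C2 write: invalidate ['C3=S'] -> C2=M] -> [I,I,M,I]
Op 9: C2 write [C2 write: already M (modified), no change] -> [I,I,M,I]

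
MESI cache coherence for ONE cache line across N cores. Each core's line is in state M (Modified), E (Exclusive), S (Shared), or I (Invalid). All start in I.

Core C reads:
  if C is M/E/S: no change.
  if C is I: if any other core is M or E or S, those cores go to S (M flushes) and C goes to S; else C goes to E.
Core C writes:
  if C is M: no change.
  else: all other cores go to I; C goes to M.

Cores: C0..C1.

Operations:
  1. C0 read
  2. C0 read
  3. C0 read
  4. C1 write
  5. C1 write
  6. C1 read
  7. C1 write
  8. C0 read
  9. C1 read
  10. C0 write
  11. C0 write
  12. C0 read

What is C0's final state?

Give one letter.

Answer: M

Derivation:
Op 1: C0 read [C0 read from I: no other sharers -> C0=E (exclusive)] -> [E,I]
Op 2: C0 read [C0 read: already in E, no change] -> [E,I]
Op 3: C0 read [C0 read: already in E, no change] -> [E,I]
Op 4: C1 write [C1 write: invalidate ['C0=E'] -> C1=M] -> [I,M]
Op 5: C1 write [C1 write: already M (modified), no change] -> [I,M]
Op 6: C1 read [C1 read: already in M, no change] -> [I,M]
Op 7: C1 write [C1 write: already M (modified), no change] -> [I,M]
Op 8: C0 read [C0 read from I: others=['C1=M'] -> C0=S, others downsized to S] -> [S,S]
Op 9: C1 read [C1 read: already in S, no change] -> [S,S]
Op 10: C0 write [C0 write: invalidate ['C1=S'] -> C0=M] -> [M,I]
Op 11: C0 write [C0 write: already M (modified), no change] -> [M,I]
Op 12: C0 read [C0 read: already in M, no change] -> [M,I]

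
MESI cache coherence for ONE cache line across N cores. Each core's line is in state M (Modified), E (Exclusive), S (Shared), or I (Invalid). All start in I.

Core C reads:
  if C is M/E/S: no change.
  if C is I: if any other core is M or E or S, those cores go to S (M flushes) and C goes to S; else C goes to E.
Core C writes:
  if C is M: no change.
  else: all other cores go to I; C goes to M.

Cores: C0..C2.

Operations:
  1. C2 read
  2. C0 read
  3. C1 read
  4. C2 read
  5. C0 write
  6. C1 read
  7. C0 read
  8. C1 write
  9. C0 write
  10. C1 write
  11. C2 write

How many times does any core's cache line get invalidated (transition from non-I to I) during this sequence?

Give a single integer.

Op 1: C2 read [C2 read from I: no other sharers -> C2=E (exclusive)] -> [I,I,E] (invalidations this op: 0; running total: 0)
Op 2: C0 read [C0 read from I: others=['C2=E'] -> C0=S, others downsized to S] -> [S,I,S] (invalidations this op: 0; running total: 0)
Op 3: C1 read [C1 read from I: others=['C0=S', 'C2=S'] -> C1=S, others downsized to S] -> [S,S,S] (invalidations this op: 0; running total: 0)
Op 4: C2 read [C2 read: already in S, no change] -> [S,S,S] (invalidations this op: 0; running total: 0)
Op 5: C0 write [C0 write: invalidate ['C1=S', 'C2=S'] -> C0=M] -> [M,I,I] (invalidations this op: 2; running total: 2)
Op 6: C1 read [C1 read from I: others=['C0=M'] -> C1=S, others downsized to S] -> [S,S,I] (invalidations this op: 0; running total: 2)
Op 7: C0 read [C0 read: already in S, no change] -> [S,S,I] (invalidations this op: 0; running total: 2)
Op 8: C1 write [C1 write: invalidate ['C0=S'] -> C1=M] -> [I,M,I] (invalidations this op: 1; running total: 3)
Op 9: C0 write [C0 write: invalidate ['C1=M'] -> C0=M] -> [M,I,I] (invalidations this op: 1; running total: 4)
Op 10: C1 write [C1 write: invalidate ['C0=M'] -> C1=M] -> [I,M,I] (invalidations this op: 1; running total: 5)
Op 11: C2 write [C2 write: invalidate ['C1=M'] -> C2=M] -> [I,I,M] (invalidations this op: 1; running total: 6)

Answer: 6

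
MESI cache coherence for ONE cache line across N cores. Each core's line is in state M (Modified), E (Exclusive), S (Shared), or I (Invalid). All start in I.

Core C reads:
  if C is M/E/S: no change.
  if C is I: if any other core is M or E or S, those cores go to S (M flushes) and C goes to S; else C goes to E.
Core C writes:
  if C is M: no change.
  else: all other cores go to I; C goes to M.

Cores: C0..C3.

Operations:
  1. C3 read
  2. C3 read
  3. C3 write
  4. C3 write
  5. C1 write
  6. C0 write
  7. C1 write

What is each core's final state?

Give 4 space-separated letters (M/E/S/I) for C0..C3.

Answer: I M I I

Derivation:
Op 1: C3 read [C3 read from I: no other sharers -> C3=E (exclusive)] -> [I,I,I,E]
Op 2: C3 read [C3 read: already in E, no change] -> [I,I,I,E]
Op 3: C3 write [C3 write: invalidate none -> C3=M] -> [I,I,I,M]
Op 4: C3 write [C3 write: already M (modified), no change] -> [I,I,I,M]
Op 5: C1 write [C1 write: invalidate ['C3=M'] -> C1=M] -> [I,M,I,I]
Op 6: C0 write [C0 write: invalidate ['C1=M'] -> C0=M] -> [M,I,I,I]
Op 7: C1 write [C1 write: invalidate ['C0=M'] -> C1=M] -> [I,M,I,I]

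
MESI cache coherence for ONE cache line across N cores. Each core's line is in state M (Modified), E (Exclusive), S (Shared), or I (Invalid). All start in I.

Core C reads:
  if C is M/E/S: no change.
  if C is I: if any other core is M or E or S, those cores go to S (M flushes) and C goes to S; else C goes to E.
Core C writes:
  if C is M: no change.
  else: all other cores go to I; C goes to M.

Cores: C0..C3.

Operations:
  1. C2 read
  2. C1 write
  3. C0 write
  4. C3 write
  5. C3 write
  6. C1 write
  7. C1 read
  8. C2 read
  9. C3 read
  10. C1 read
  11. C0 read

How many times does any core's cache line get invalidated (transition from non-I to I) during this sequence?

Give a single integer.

Op 1: C2 read [C2 read from I: no other sharers -> C2=E (exclusive)] -> [I,I,E,I] (invalidations this op: 0; running total: 0)
Op 2: C1 write [C1 write: invalidate ['C2=E'] -> C1=M] -> [I,M,I,I] (invalidations this op: 1; running total: 1)
Op 3: C0 write [C0 write: invalidate ['C1=M'] -> C0=M] -> [M,I,I,I] (invalidations this op: 1; running total: 2)
Op 4: C3 write [C3 write: invalidate ['C0=M'] -> C3=M] -> [I,I,I,M] (invalidations this op: 1; running total: 3)
Op 5: C3 write [C3 write: already M (modified), no change] -> [I,I,I,M] (invalidations this op: 0; running total: 3)
Op 6: C1 write [C1 write: invalidate ['C3=M'] -> C1=M] -> [I,M,I,I] (invalidations this op: 1; running total: 4)
Op 7: C1 read [C1 read: already in M, no change] -> [I,M,I,I] (invalidations this op: 0; running total: 4)
Op 8: C2 read [C2 read from I: others=['C1=M'] -> C2=S, others downsized to S] -> [I,S,S,I] (invalidations this op: 0; running total: 4)
Op 9: C3 read [C3 read from I: others=['C1=S', 'C2=S'] -> C3=S, others downsized to S] -> [I,S,S,S] (invalidations this op: 0; running total: 4)
Op 10: C1 read [C1 read: already in S, no change] -> [I,S,S,S] (invalidations this op: 0; running total: 4)
Op 11: C0 read [C0 read from I: others=['C1=S', 'C2=S', 'C3=S'] -> C0=S, others downsized to S] -> [S,S,S,S] (invalidations this op: 0; running total: 4)

Answer: 4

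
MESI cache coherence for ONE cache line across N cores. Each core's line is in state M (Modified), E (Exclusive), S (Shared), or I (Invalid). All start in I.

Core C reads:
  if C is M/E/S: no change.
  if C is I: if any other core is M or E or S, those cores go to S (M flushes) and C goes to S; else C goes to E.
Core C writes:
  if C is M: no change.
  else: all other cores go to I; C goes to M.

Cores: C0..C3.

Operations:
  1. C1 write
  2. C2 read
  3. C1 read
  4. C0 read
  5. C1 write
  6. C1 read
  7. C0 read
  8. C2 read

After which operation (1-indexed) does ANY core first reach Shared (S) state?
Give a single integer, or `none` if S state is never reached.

Op 1: C1 write [C1 write: invalidate none -> C1=M] -> [I,M,I,I]
Op 2: C2 read [C2 read from I: others=['C1=M'] -> C2=S, others downsized to S] -> [I,S,S,I]
  -> First S state at op 2; remaining ops need not be traced.

Answer: 2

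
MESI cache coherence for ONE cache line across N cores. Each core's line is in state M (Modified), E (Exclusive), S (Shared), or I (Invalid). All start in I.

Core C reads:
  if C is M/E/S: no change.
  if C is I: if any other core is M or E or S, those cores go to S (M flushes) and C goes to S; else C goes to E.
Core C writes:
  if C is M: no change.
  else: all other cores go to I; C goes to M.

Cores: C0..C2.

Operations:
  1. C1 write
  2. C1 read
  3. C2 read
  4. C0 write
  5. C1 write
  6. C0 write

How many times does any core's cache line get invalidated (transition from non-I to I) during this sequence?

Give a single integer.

Answer: 4

Derivation:
Op 1: C1 write [C1 write: invalidate none -> C1=M] -> [I,M,I] (invalidations this op: 0; running total: 0)
Op 2: C1 read [C1 read: already in M, no change] -> [I,M,I] (invalidations this op: 0; running total: 0)
Op 3: C2 read [C2 read from I: others=['C1=M'] -> C2=S, others downsized to S] -> [I,S,S] (invalidations this op: 0; running total: 0)
Op 4: C0 write [C0 write: invalidate ['C1=S', 'C2=S'] -> C0=M] -> [M,I,I] (invalidations this op: 2; running total: 2)
Op 5: C1 write [C1 write: invalidate ['C0=M'] -> C1=M] -> [I,M,I] (invalidations this op: 1; running total: 3)
Op 6: C0 write [C0 write: invalidate ['C1=M'] -> C0=M] -> [M,I,I] (invalidations this op: 1; running total: 4)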